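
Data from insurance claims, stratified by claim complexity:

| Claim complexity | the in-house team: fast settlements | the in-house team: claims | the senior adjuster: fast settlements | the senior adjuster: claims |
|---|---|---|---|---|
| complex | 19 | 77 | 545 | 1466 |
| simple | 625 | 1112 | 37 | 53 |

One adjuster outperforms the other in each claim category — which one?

the senior adjuster

Complex: the in-house team 19/77 = 24.7%, the senior adjuster 545/1466 = 37.2% → the senior adjuster
Simple: the in-house team 625/1112 = 56.2%, the senior adjuster 37/53 = 69.8% → the senior adjuster
The senior adjuster has the higher rate in both groups.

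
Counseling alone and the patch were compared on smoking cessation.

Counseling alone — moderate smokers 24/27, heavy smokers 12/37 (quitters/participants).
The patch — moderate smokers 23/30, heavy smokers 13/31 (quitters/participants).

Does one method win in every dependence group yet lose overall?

Moderate smokers: counseling alone 24/27 = 88.9%, the patch 23/30 = 76.7% → counseling alone
Heavy smokers: counseling alone 12/37 = 32.4%, the patch 13/31 = 41.9% → the patch
Overall: counseling alone 36/64 = 56.2%, the patch 36/61 = 59.0% → the patch
Neither sweeps: counseling alone wins 1 of 2 groups, the patch wins 1. The patch wins overall but not every group — no Simpson reversal.

No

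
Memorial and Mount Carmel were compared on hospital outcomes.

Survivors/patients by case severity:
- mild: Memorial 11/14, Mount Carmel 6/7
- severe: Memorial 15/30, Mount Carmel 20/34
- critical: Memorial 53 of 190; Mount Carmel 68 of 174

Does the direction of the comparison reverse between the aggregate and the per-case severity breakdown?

No

Mild: Memorial 11/14 = 78.6%, Mount Carmel 6/7 = 85.7% → Mount Carmel
Severe: Memorial 15/30 = 50.0%, Mount Carmel 20/34 = 58.8% → Mount Carmel
Critical: Memorial 53/190 = 27.9%, Mount Carmel 68/174 = 39.1% → Mount Carmel
Overall: Memorial 79/234 = 33.8%, Mount Carmel 94/215 = 43.7% → Mount Carmel
Mount Carmel wins overall and in every case group — no reversal.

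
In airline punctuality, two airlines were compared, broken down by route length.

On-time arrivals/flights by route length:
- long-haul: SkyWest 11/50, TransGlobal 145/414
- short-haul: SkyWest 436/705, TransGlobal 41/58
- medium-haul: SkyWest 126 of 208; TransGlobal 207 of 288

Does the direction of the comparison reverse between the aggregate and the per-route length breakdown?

Long-haul: SkyWest 11/50 = 22.0%, TransGlobal 145/414 = 35.0% → TransGlobal
Short-haul: SkyWest 436/705 = 61.8%, TransGlobal 41/58 = 70.7% → TransGlobal
Medium-haul: SkyWest 126/208 = 60.6%, TransGlobal 207/288 = 71.9% → TransGlobal
Overall: SkyWest 573/963 = 59.5%, TransGlobal 393/760 = 51.7% → SkyWest
TransGlobal wins each route group but SkyWest wins overall — the comparison reverses. TransGlobal's flights skew toward long-haul, which has a lower base rate.

Yes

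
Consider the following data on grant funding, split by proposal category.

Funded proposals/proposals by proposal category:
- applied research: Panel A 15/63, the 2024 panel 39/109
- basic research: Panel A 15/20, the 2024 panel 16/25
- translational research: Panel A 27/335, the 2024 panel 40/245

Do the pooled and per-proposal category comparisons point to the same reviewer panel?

Applied research: Panel A 15/63 = 23.8%, the 2024 panel 39/109 = 35.8% → the 2024 panel
Basic research: Panel A 15/20 = 75.0%, the 2024 panel 16/25 = 64.0% → Panel A
Translational research: Panel A 27/335 = 8.1%, the 2024 panel 40/245 = 16.3% → the 2024 panel
Overall: Panel A 57/418 = 13.6%, the 2024 panel 95/379 = 25.1% → the 2024 panel
Neither sweeps: Panel A wins 1 of 3 groups, the 2024 panel wins 2. The 2024 panel wins overall but not every group — no Simpson reversal.

No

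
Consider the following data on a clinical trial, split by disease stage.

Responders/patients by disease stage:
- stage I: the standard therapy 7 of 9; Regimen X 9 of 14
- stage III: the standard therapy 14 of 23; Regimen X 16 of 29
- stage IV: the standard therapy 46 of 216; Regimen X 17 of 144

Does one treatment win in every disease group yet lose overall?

Stage I: the standard therapy 7/9 = 77.8%, Regimen X 9/14 = 64.3% → the standard therapy
Stage III: the standard therapy 14/23 = 60.9%, Regimen X 16/29 = 55.2% → the standard therapy
Stage IV: the standard therapy 46/216 = 21.3%, Regimen X 17/144 = 11.8% → the standard therapy
Overall: the standard therapy 67/248 = 27.0%, Regimen X 42/187 = 22.5% → the standard therapy
The standard therapy wins overall and in every disease group — no reversal.

No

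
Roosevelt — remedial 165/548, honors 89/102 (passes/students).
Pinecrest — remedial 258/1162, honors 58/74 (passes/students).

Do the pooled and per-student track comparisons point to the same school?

Remedial: Roosevelt 165/548 = 30.1%, Pinecrest 258/1162 = 22.2% → Roosevelt
Honors: Roosevelt 89/102 = 87.3%, Pinecrest 58/74 = 78.4% → Roosevelt
Overall: Roosevelt 254/650 = 39.1%, Pinecrest 316/1236 = 25.6% → Roosevelt
Roosevelt wins overall and in every student group — no reversal.

Yes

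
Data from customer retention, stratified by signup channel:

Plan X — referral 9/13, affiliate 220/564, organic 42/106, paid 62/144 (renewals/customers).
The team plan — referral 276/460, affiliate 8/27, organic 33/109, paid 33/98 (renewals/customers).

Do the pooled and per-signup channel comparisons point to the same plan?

Referral: Plan X 9/13 = 69.2%, the team plan 276/460 = 60.0% → Plan X
Affiliate: Plan X 220/564 = 39.0%, the team plan 8/27 = 29.6% → Plan X
Organic: Plan X 42/106 = 39.6%, the team plan 33/109 = 30.3% → Plan X
Paid: Plan X 62/144 = 43.1%, the team plan 33/98 = 33.7% → Plan X
Overall: Plan X 333/827 = 40.3%, the team plan 350/694 = 50.4% → the team plan
Plan X wins each signup group but the team plan wins overall — the comparison reverses. Plan X's customers skew toward affiliate, which has a lower base rate.

No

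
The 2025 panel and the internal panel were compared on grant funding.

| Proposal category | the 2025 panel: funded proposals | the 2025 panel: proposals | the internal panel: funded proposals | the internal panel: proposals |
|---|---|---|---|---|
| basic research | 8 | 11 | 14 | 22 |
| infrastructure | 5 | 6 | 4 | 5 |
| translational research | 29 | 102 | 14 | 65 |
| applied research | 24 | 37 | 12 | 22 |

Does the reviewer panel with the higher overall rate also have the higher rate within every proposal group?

Basic research: the 2025 panel 8/11 = 72.7%, the internal panel 14/22 = 63.6% → the 2025 panel
Infrastructure: the 2025 panel 5/6 = 83.3%, the internal panel 4/5 = 80.0% → the 2025 panel
Translational research: the 2025 panel 29/102 = 28.4%, the internal panel 14/65 = 21.5% → the 2025 panel
Applied research: the 2025 panel 24/37 = 64.9%, the internal panel 12/22 = 54.5% → the 2025 panel
Overall: the 2025 panel 66/156 = 42.3%, the internal panel 44/114 = 38.6% → the 2025 panel
The 2025 panel wins overall and in every proposal group — no reversal.

Yes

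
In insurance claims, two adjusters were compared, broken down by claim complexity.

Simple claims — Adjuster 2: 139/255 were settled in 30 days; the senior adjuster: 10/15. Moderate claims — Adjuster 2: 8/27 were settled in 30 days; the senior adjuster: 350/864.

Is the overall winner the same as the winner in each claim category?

Simple: Adjuster 2 139/255 = 54.5%, the senior adjuster 10/15 = 66.7% → the senior adjuster
Moderate: Adjuster 2 8/27 = 29.6%, the senior adjuster 350/864 = 40.5% → the senior adjuster
Overall: Adjuster 2 147/282 = 52.1%, the senior adjuster 360/879 = 41.0% → Adjuster 2
The senior adjuster wins each claim group but Adjuster 2 wins overall — the comparison reverses. The senior adjuster's claims skew toward moderate, which has a lower base rate.

No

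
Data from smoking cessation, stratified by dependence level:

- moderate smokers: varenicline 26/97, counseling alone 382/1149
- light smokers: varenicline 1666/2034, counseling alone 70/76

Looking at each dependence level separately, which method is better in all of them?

counseling alone

Moderate smokers: varenicline 26/97 = 26.8%, counseling alone 382/1149 = 33.2% → counseling alone
Light smokers: varenicline 1666/2034 = 81.9%, counseling alone 70/76 = 92.1% → counseling alone
Counseling alone has the higher rate in both groups.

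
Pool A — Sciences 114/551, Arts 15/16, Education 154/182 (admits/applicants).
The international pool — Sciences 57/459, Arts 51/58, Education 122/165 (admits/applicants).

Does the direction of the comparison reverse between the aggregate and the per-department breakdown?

Sciences: Pool A 114/551 = 20.7%, the international pool 57/459 = 12.4% → Pool A
Arts: Pool A 15/16 = 93.8%, the international pool 51/58 = 87.9% → Pool A
Education: Pool A 154/182 = 84.6%, the international pool 122/165 = 73.9% → Pool A
Overall: Pool A 283/749 = 37.8%, the international pool 230/682 = 33.7% → Pool A
Pool A wins overall and in every department group — no reversal.

No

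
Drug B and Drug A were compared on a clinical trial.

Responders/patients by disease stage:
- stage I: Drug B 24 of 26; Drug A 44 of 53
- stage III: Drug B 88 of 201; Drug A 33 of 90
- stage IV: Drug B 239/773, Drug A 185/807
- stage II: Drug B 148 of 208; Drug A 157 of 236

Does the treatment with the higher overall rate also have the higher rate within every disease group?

Yes

Stage I: Drug B 24/26 = 92.3%, Drug A 44/53 = 83.0% → Drug B
Stage III: Drug B 88/201 = 43.8%, Drug A 33/90 = 36.7% → Drug B
Stage IV: Drug B 239/773 = 30.9%, Drug A 185/807 = 22.9% → Drug B
Stage II: Drug B 148/208 = 71.2%, Drug A 157/236 = 66.5% → Drug B
Overall: Drug B 499/1208 = 41.3%, Drug A 419/1186 = 35.3% → Drug B
Drug B wins overall and in every disease group — no reversal.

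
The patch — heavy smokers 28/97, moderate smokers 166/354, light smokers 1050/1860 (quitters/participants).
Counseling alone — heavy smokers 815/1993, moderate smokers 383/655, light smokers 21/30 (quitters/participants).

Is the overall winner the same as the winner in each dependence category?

No

Heavy smokers: the patch 28/97 = 28.9%, counseling alone 815/1993 = 40.9% → counseling alone
Moderate smokers: the patch 166/354 = 46.9%, counseling alone 383/655 = 58.5% → counseling alone
Light smokers: the patch 1050/1860 = 56.5%, counseling alone 21/30 = 70.0% → counseling alone
Overall: the patch 1244/2311 = 53.8%, counseling alone 1219/2678 = 45.5% → the patch
Counseling alone wins each dependence group but the patch wins overall — the comparison reverses. Counseling alone's participants skew toward heavy smokers, which has a lower base rate.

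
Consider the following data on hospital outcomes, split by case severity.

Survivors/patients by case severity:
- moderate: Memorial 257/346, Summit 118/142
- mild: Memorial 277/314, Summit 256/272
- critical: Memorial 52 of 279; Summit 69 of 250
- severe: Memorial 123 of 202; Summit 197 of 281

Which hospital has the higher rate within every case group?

Summit

Moderate: Memorial 257/346 = 74.3%, Summit 118/142 = 83.1% → Summit
Mild: Memorial 277/314 = 88.2%, Summit 256/272 = 94.1% → Summit
Critical: Memorial 52/279 = 18.6%, Summit 69/250 = 27.6% → Summit
Severe: Memorial 123/202 = 60.9%, Summit 197/281 = 70.1% → Summit
Summit has the higher rate in all 4 groups.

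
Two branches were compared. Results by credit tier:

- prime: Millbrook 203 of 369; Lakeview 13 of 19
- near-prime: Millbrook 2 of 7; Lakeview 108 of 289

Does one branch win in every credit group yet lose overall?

Prime: Millbrook 203/369 = 55.0%, Lakeview 13/19 = 68.4% → Lakeview
Near-prime: Millbrook 2/7 = 28.6%, Lakeview 108/289 = 37.4% → Lakeview
Overall: Millbrook 205/376 = 54.5%, Lakeview 121/308 = 39.3% → Millbrook
Lakeview wins each credit group but Millbrook wins overall — the comparison reverses. Lakeview's applications skew toward near-prime, which has a lower base rate.

Yes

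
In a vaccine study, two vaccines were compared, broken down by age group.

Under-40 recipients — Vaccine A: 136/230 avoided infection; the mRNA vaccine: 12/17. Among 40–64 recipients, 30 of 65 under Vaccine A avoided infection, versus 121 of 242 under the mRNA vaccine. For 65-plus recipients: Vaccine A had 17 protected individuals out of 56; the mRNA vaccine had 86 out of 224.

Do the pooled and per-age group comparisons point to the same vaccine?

Under-40: Vaccine A 136/230 = 59.1%, the mRNA vaccine 12/17 = 70.6% → the mRNA vaccine
40–64: Vaccine A 30/65 = 46.2%, the mRNA vaccine 121/242 = 50.0% → the mRNA vaccine
65-plus: Vaccine A 17/56 = 30.4%, the mRNA vaccine 86/224 = 38.4% → the mRNA vaccine
Overall: Vaccine A 183/351 = 52.1%, the mRNA vaccine 219/483 = 45.3% → Vaccine A
The mRNA vaccine wins each age group but Vaccine A wins overall — the comparison reverses. The mRNA vaccine's recipients skew toward 65-plus, which has a lower base rate.

No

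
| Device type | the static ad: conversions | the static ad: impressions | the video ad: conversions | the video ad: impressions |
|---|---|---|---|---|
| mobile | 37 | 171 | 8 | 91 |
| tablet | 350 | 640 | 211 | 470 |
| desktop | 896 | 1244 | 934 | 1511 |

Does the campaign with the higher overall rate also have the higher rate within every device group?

Yes

Mobile: the static ad 37/171 = 21.6%, the video ad 8/91 = 8.8% → the static ad
Tablet: the static ad 350/640 = 54.7%, the video ad 211/470 = 44.9% → the static ad
Desktop: the static ad 896/1244 = 72.0%, the video ad 934/1511 = 61.8% → the static ad
Overall: the static ad 1283/2055 = 62.4%, the video ad 1153/2072 = 55.6% → the static ad
The static ad wins overall and in every device group — no reversal.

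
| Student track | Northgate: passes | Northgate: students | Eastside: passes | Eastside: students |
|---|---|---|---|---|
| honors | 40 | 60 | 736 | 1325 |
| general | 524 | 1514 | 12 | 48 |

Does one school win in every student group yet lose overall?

Honors: Northgate 40/60 = 66.7%, Eastside 736/1325 = 55.5% → Northgate
General: Northgate 524/1514 = 34.6%, Eastside 12/48 = 25.0% → Northgate
Overall: Northgate 564/1574 = 35.8%, Eastside 748/1373 = 54.5% → Eastside
Northgate wins each student group but Eastside wins overall — the comparison reverses. Northgate's students skew toward general, which has a lower base rate.

Yes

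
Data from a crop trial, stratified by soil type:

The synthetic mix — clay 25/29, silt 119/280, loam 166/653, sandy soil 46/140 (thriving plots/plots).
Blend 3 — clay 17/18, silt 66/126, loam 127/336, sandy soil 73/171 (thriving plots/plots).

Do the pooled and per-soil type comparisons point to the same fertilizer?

Clay: the synthetic mix 25/29 = 86.2%, Blend 3 17/18 = 94.4% → Blend 3
Silt: the synthetic mix 119/280 = 42.5%, Blend 3 66/126 = 52.4% → Blend 3
Loam: the synthetic mix 166/653 = 25.4%, Blend 3 127/336 = 37.8% → Blend 3
Sandy soil: the synthetic mix 46/140 = 32.9%, Blend 3 73/171 = 42.7% → Blend 3
Overall: the synthetic mix 356/1102 = 32.3%, Blend 3 283/651 = 43.5% → Blend 3
Blend 3 wins overall and in every soil group — no reversal.

Yes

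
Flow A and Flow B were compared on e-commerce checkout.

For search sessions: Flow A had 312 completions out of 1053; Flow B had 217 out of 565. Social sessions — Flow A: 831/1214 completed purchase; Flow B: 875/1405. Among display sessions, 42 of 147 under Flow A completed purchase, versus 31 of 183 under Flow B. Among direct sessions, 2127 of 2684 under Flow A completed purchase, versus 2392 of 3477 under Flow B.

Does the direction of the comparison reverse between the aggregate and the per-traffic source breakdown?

Search: Flow A 312/1053 = 29.6%, Flow B 217/565 = 38.4% → Flow B
Social: Flow A 831/1214 = 68.5%, Flow B 875/1405 = 62.3% → Flow A
Display: Flow A 42/147 = 28.6%, Flow B 31/183 = 16.9% → Flow A
Direct: Flow A 2127/2684 = 79.2%, Flow B 2392/3477 = 68.8% → Flow A
Overall: Flow A 3312/5098 = 65.0%, Flow B 3515/5630 = 62.4% → Flow A
Neither sweeps: Flow A wins 3 of 4 groups, Flow B wins 1. Flow A wins overall but not every group — no Simpson reversal.

No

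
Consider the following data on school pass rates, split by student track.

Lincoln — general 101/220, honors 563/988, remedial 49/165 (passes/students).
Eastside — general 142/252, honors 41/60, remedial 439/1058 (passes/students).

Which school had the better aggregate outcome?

Lincoln

General: Lincoln 101/220 = 45.9%, Eastside 142/252 = 56.3% → Eastside
Honors: Lincoln 563/988 = 57.0%, Eastside 41/60 = 68.3% → Eastside
Remedial: Lincoln 49/165 = 29.7%, Eastside 439/1058 = 41.5% → Eastside
Overall: Lincoln 713/1373 = 51.9%, Eastside 622/1370 = 45.4% → Lincoln
(Eastside wins every student group but Lincoln wins overall — Eastside's students skew toward the low-rate remedial group.)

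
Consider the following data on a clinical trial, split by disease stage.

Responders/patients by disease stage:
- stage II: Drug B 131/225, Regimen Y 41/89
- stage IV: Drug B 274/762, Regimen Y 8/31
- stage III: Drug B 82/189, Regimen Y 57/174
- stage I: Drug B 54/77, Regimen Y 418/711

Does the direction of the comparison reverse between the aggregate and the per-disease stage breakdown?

Yes

Stage II: Drug B 131/225 = 58.2%, Regimen Y 41/89 = 46.1% → Drug B
Stage IV: Drug B 274/762 = 36.0%, Regimen Y 8/31 = 25.8% → Drug B
Stage III: Drug B 82/189 = 43.4%, Regimen Y 57/174 = 32.8% → Drug B
Stage I: Drug B 54/77 = 70.1%, Regimen Y 418/711 = 58.8% → Drug B
Overall: Drug B 541/1253 = 43.2%, Regimen Y 524/1005 = 52.1% → Regimen Y
Drug B wins each disease group but Regimen Y wins overall — the comparison reverses. Drug B's patients skew toward stage IV, which has a lower base rate.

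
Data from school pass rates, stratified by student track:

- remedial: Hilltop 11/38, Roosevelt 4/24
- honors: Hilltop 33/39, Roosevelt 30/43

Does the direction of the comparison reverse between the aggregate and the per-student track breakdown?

No

Remedial: Hilltop 11/38 = 28.9%, Roosevelt 4/24 = 16.7% → Hilltop
Honors: Hilltop 33/39 = 84.6%, Roosevelt 30/43 = 69.8% → Hilltop
Overall: Hilltop 44/77 = 57.1%, Roosevelt 34/67 = 50.7% → Hilltop
Hilltop wins overall and in every student group — no reversal.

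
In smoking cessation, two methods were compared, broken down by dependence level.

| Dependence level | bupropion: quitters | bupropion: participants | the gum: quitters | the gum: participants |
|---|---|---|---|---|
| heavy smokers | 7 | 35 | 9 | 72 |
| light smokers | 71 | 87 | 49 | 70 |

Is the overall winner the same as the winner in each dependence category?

Yes

Heavy smokers: bupropion 7/35 = 20.0%, the gum 9/72 = 12.5% → bupropion
Light smokers: bupropion 71/87 = 81.6%, the gum 49/70 = 70.0% → bupropion
Overall: bupropion 78/122 = 63.9%, the gum 58/142 = 40.8% → bupropion
Bupropion wins overall and in every dependence group — no reversal.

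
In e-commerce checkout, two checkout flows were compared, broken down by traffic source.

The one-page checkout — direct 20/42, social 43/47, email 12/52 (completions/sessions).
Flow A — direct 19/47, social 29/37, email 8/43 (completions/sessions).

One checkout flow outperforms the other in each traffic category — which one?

Direct: the one-page checkout 20/42 = 47.6%, Flow A 19/47 = 40.4% → the one-page checkout
Social: the one-page checkout 43/47 = 91.5%, Flow A 29/37 = 78.4% → the one-page checkout
Email: the one-page checkout 12/52 = 23.1%, Flow A 8/43 = 18.6% → the one-page checkout
The one-page checkout has the higher rate in all 3 groups.

the one-page checkout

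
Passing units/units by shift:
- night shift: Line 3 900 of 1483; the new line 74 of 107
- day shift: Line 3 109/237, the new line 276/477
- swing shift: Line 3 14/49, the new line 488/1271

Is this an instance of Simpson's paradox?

Night shift: Line 3 900/1483 = 60.7%, the new line 74/107 = 69.2% → the new line
Day shift: Line 3 109/237 = 46.0%, the new line 276/477 = 57.9% → the new line
Swing shift: Line 3 14/49 = 28.6%, the new line 488/1271 = 38.4% → the new line
Overall: Line 3 1023/1769 = 57.8%, the new line 838/1855 = 45.2% → Line 3
The new line wins each shift group but Line 3 wins overall — the comparison reverses. The new line's units skew toward swing shift, which has a lower base rate.

Yes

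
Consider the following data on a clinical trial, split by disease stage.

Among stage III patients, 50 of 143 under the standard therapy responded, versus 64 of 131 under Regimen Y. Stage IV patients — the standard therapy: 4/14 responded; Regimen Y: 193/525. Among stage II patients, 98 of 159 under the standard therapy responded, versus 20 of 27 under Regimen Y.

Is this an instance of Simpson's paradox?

Stage III: the standard therapy 50/143 = 35.0%, Regimen Y 64/131 = 48.9% → Regimen Y
Stage IV: the standard therapy 4/14 = 28.6%, Regimen Y 193/525 = 36.8% → Regimen Y
Stage II: the standard therapy 98/159 = 61.6%, Regimen Y 20/27 = 74.1% → Regimen Y
Overall: the standard therapy 152/316 = 48.1%, Regimen Y 277/683 = 40.6% → the standard therapy
Regimen Y wins each disease group but the standard therapy wins overall — the comparison reverses. Regimen Y's patients skew toward stage IV, which has a lower base rate.

Yes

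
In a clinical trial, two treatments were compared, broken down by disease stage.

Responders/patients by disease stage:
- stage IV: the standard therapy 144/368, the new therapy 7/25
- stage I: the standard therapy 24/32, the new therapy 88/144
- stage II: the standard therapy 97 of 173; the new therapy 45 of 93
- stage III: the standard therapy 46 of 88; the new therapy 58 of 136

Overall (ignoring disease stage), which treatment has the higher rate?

Stage IV: the standard therapy 144/368 = 39.1%, the new therapy 7/25 = 28.0% → the standard therapy
Stage I: the standard therapy 24/32 = 75.0%, the new therapy 88/144 = 61.1% → the standard therapy
Stage II: the standard therapy 97/173 = 56.1%, the new therapy 45/93 = 48.4% → the standard therapy
Stage III: the standard therapy 46/88 = 52.3%, the new therapy 58/136 = 42.6% → the standard therapy
Overall: the standard therapy 311/661 = 47.0%, the new therapy 198/398 = 49.7% → the new therapy
(The standard therapy wins every disease group but the new therapy wins overall — the standard therapy's patients skew toward the low-rate stage IV group.)

the new therapy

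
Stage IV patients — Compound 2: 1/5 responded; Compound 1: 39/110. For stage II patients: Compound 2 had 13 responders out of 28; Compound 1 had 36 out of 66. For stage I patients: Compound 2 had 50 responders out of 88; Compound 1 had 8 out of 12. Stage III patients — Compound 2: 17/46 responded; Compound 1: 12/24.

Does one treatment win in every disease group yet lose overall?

Stage IV: Compound 2 1/5 = 20.0%, Compound 1 39/110 = 35.5% → Compound 1
Stage II: Compound 2 13/28 = 46.4%, Compound 1 36/66 = 54.5% → Compound 1
Stage I: Compound 2 50/88 = 56.8%, Compound 1 8/12 = 66.7% → Compound 1
Stage III: Compound 2 17/46 = 37.0%, Compound 1 12/24 = 50.0% → Compound 1
Overall: Compound 2 81/167 = 48.5%, Compound 1 95/212 = 44.8% → Compound 2
Compound 1 wins each disease group but Compound 2 wins overall — the comparison reverses. Compound 1's patients skew toward stage IV, which has a lower base rate.

Yes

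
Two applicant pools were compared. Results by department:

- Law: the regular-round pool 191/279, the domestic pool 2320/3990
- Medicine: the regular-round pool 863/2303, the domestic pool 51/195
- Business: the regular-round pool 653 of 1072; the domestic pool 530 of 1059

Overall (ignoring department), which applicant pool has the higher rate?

Law: the regular-round pool 191/279 = 68.5%, the domestic pool 2320/3990 = 58.1% → the regular-round pool
Medicine: the regular-round pool 863/2303 = 37.5%, the domestic pool 51/195 = 26.2% → the regular-round pool
Business: the regular-round pool 653/1072 = 60.9%, the domestic pool 530/1059 = 50.0% → the regular-round pool
Overall: the regular-round pool 1707/3654 = 46.7%, the domestic pool 2901/5244 = 55.3% → the domestic pool
(The regular-round pool wins every department group but the domestic pool wins overall — the regular-round pool's applicants skew toward the low-rate Medicine group.)

the domestic pool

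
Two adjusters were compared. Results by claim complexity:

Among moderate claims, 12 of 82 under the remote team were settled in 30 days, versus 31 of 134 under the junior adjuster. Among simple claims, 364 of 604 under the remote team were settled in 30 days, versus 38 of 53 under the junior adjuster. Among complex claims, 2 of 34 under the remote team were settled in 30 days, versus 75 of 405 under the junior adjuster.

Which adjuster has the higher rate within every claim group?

Moderate: the remote team 12/82 = 14.6%, the junior adjuster 31/134 = 23.1% → the junior adjuster
Simple: the remote team 364/604 = 60.3%, the junior adjuster 38/53 = 71.7% → the junior adjuster
Complex: the remote team 2/34 = 5.9%, the junior adjuster 75/405 = 18.5% → the junior adjuster
The junior adjuster has the higher rate in all 3 groups.

the junior adjuster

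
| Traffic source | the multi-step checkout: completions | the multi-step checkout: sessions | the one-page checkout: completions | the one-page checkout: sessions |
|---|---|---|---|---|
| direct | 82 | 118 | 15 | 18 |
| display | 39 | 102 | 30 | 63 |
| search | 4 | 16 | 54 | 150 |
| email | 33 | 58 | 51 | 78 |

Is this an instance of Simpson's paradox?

Direct: the multi-step checkout 82/118 = 69.5%, the one-page checkout 15/18 = 83.3% → the one-page checkout
Display: the multi-step checkout 39/102 = 38.2%, the one-page checkout 30/63 = 47.6% → the one-page checkout
Search: the multi-step checkout 4/16 = 25.0%, the one-page checkout 54/150 = 36.0% → the one-page checkout
Email: the multi-step checkout 33/58 = 56.9%, the one-page checkout 51/78 = 65.4% → the one-page checkout
Overall: the multi-step checkout 158/294 = 53.7%, the one-page checkout 150/309 = 48.5% → the multi-step checkout
The one-page checkout wins each traffic group but the multi-step checkout wins overall — the comparison reverses. The one-page checkout's sessions skew toward search, which has a lower base rate.

Yes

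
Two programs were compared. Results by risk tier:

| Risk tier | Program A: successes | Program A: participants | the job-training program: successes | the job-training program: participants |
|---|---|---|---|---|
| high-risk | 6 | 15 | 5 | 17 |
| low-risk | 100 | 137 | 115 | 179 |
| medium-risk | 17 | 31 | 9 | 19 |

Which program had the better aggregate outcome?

High-risk: Program A 6/15 = 40.0%, the job-training program 5/17 = 29.4% → Program A
Low-risk: Program A 100/137 = 73.0%, the job-training program 115/179 = 64.2% → Program A
Medium-risk: Program A 17/31 = 54.8%, the job-training program 9/19 = 47.4% → Program A
Overall: Program A 123/183 = 67.2%, the job-training program 129/215 = 60.0% → Program A

Program A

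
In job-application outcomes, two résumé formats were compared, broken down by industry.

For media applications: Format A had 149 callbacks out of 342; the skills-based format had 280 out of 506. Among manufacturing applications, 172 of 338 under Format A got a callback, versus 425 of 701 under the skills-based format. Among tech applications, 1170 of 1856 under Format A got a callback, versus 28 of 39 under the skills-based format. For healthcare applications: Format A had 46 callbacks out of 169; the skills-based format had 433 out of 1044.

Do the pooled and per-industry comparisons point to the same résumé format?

Media: Format A 149/342 = 43.6%, the skills-based format 280/506 = 55.3% → the skills-based format
Manufacturing: Format A 172/338 = 50.9%, the skills-based format 425/701 = 60.6% → the skills-based format
Tech: Format A 1170/1856 = 63.0%, the skills-based format 28/39 = 71.8% → the skills-based format
Healthcare: Format A 46/169 = 27.2%, the skills-based format 433/1044 = 41.5% → the skills-based format
Overall: Format A 1537/2705 = 56.8%, the skills-based format 1166/2290 = 50.9% → Format A
The skills-based format wins each industry group but Format A wins overall — the comparison reverses. The skills-based format's applications skew toward healthcare, which has a lower base rate.

No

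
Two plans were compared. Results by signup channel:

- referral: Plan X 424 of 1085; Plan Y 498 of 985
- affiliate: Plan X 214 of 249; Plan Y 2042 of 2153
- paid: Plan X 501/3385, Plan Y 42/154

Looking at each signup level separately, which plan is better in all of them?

Referral: Plan X 424/1085 = 39.1%, Plan Y 498/985 = 50.6% → Plan Y
Affiliate: Plan X 214/249 = 85.9%, Plan Y 2042/2153 = 94.8% → Plan Y
Paid: Plan X 501/3385 = 14.8%, Plan Y 42/154 = 27.3% → Plan Y
Plan Y has the higher rate in all 3 groups.

Plan Y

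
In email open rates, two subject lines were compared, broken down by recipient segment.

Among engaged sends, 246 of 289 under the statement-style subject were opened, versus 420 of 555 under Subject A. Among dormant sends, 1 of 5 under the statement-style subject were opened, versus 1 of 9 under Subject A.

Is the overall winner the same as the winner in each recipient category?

Engaged: the statement-style subject 246/289 = 85.1%, Subject A 420/555 = 75.7% → the statement-style subject
Dormant: the statement-style subject 1/5 = 20.0%, Subject A 1/9 = 11.1% → the statement-style subject
Overall: the statement-style subject 247/294 = 84.0%, Subject A 421/564 = 74.6% → the statement-style subject
The statement-style subject wins overall and in every recipient group — no reversal.

Yes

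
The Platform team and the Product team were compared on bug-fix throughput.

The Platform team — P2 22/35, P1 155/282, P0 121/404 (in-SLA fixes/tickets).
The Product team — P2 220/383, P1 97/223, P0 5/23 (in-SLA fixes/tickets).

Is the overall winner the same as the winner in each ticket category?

P2: the Platform team 22/35 = 62.9%, the Product team 220/383 = 57.4% → the Platform team
P1: the Platform team 155/282 = 55.0%, the Product team 97/223 = 43.5% → the Platform team
P0: the Platform team 121/404 = 30.0%, the Product team 5/23 = 21.7% → the Platform team
Overall: the Platform team 298/721 = 41.3%, the Product team 322/629 = 51.2% → the Product team
The Platform team wins each ticket group but the Product team wins overall — the comparison reverses. The Platform team's tickets skew toward P0, which has a lower base rate.

No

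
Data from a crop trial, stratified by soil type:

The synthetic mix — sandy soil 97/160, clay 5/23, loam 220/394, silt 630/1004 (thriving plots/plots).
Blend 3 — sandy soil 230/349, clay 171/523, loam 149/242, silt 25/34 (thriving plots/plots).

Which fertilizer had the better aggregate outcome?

Sandy soil: the synthetic mix 97/160 = 60.6%, Blend 3 230/349 = 65.9% → Blend 3
Clay: the synthetic mix 5/23 = 21.7%, Blend 3 171/523 = 32.7% → Blend 3
Loam: the synthetic mix 220/394 = 55.8%, Blend 3 149/242 = 61.6% → Blend 3
Silt: the synthetic mix 630/1004 = 62.7%, Blend 3 25/34 = 73.5% → Blend 3
Overall: the synthetic mix 952/1581 = 60.2%, Blend 3 575/1148 = 50.1% → the synthetic mix
(Blend 3 wins every soil group but the synthetic mix wins overall — Blend 3's plots skew toward the low-rate clay group.)

the synthetic mix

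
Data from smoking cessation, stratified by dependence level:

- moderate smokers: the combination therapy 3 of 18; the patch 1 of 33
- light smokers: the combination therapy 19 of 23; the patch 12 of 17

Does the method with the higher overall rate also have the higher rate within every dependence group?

Moderate smokers: the combination therapy 3/18 = 16.7%, the patch 1/33 = 3.0% → the combination therapy
Light smokers: the combination therapy 19/23 = 82.6%, the patch 12/17 = 70.6% → the combination therapy
Overall: the combination therapy 22/41 = 53.7%, the patch 13/50 = 26.0% → the combination therapy
The combination therapy wins overall and in every dependence group — no reversal.

Yes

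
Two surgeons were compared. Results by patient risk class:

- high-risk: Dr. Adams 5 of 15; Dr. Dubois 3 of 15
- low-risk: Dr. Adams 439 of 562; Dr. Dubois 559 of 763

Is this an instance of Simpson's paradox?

High-risk: Dr. Adams 5/15 = 33.3%, Dr. Dubois 3/15 = 20.0% → Dr. Adams
Low-risk: Dr. Adams 439/562 = 78.1%, Dr. Dubois 559/763 = 73.3% → Dr. Adams
Overall: Dr. Adams 444/577 = 76.9%, Dr. Dubois 562/778 = 72.2% → Dr. Adams
Dr. Adams wins overall and in every patient risk group — no reversal.

No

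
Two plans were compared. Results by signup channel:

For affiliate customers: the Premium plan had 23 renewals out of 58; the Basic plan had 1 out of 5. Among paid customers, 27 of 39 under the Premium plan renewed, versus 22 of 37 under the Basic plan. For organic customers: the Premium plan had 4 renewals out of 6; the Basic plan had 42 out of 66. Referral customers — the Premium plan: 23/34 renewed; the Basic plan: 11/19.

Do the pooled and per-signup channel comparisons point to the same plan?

Affiliate: the Premium plan 23/58 = 39.7%, the Basic plan 1/5 = 20.0% → the Premium plan
Paid: the Premium plan 27/39 = 69.2%, the Basic plan 22/37 = 59.5% → the Premium plan
Organic: the Premium plan 4/6 = 66.7%, the Basic plan 42/66 = 63.6% → the Premium plan
Referral: the Premium plan 23/34 = 67.6%, the Basic plan 11/19 = 57.9% → the Premium plan
Overall: the Premium plan 77/137 = 56.2%, the Basic plan 76/127 = 59.8% → the Basic plan
The Premium plan wins each signup group but the Basic plan wins overall — the comparison reverses. The Premium plan's customers skew toward affiliate, which has a lower base rate.

No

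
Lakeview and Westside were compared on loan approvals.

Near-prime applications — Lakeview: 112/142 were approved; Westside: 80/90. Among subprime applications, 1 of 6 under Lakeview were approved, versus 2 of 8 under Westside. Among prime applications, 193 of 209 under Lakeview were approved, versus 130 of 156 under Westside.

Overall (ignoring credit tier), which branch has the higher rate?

Lakeview

Near-prime: Lakeview 112/142 = 78.9%, Westside 80/90 = 88.9% → Westside
Subprime: Lakeview 1/6 = 16.7%, Westside 2/8 = 25.0% → Westside
Prime: Lakeview 193/209 = 92.3%, Westside 130/156 = 83.3% → Lakeview
Overall: Lakeview 306/357 = 85.7%, Westside 212/254 = 83.5% → Lakeview
(Neither sweeps every credit group, but Lakeview has the higher pooled rate.)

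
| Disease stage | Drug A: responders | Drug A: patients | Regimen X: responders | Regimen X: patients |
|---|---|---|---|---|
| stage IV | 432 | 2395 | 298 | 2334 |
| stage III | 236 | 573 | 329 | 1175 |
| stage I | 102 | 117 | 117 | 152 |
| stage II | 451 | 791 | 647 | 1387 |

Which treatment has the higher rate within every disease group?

Stage IV: Drug A 432/2395 = 18.0%, Regimen X 298/2334 = 12.8% → Drug A
Stage III: Drug A 236/573 = 41.2%, Regimen X 329/1175 = 28.0% → Drug A
Stage I: Drug A 102/117 = 87.2%, Regimen X 117/152 = 77.0% → Drug A
Stage II: Drug A 451/791 = 57.0%, Regimen X 647/1387 = 46.6% → Drug A
Drug A has the higher rate in all 4 groups.

Drug A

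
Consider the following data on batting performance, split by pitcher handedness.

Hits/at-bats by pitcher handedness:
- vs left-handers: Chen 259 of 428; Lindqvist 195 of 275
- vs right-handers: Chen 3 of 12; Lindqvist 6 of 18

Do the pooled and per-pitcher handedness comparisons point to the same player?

Yes

Vs left-handers: Chen 259/428 = 60.5%, Lindqvist 195/275 = 70.9% → Lindqvist
Vs right-handers: Chen 3/12 = 25.0%, Lindqvist 6/18 = 33.3% → Lindqvist
Overall: Chen 262/440 = 59.5%, Lindqvist 201/293 = 68.6% → Lindqvist
Lindqvist wins overall and in every pitcher group — no reversal.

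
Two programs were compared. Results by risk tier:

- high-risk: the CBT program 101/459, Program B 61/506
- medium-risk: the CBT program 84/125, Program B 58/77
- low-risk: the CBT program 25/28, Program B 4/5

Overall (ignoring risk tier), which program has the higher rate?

the CBT program

High-risk: the CBT program 101/459 = 22.0%, Program B 61/506 = 12.1% → the CBT program
Medium-risk: the CBT program 84/125 = 67.2%, Program B 58/77 = 75.3% → Program B
Low-risk: the CBT program 25/28 = 89.3%, Program B 4/5 = 80.0% → the CBT program
Overall: the CBT program 210/612 = 34.3%, Program B 123/588 = 20.9% → the CBT program
(Neither sweeps every risk group, but the CBT program has the higher pooled rate.)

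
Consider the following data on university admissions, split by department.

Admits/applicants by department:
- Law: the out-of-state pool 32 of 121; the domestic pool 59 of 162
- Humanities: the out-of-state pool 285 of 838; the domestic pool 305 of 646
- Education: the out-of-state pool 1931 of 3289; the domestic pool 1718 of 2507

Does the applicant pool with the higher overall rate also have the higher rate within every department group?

Yes

Law: the out-of-state pool 32/121 = 26.4%, the domestic pool 59/162 = 36.4% → the domestic pool
Humanities: the out-of-state pool 285/838 = 34.0%, the domestic pool 305/646 = 47.2% → the domestic pool
Education: the out-of-state pool 1931/3289 = 58.7%, the domestic pool 1718/2507 = 68.5% → the domestic pool
Overall: the out-of-state pool 2248/4248 = 52.9%, the domestic pool 2082/3315 = 62.8% → the domestic pool
The domestic pool wins overall and in every department group — no reversal.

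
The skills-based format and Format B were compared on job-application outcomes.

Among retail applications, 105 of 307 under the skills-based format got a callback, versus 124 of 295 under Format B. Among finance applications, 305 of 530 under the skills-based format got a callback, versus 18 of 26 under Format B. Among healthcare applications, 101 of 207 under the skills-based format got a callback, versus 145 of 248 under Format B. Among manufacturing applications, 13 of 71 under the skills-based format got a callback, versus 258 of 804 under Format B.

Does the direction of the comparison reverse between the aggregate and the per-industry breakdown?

Retail: the skills-based format 105/307 = 34.2%, Format B 124/295 = 42.0% → Format B
Finance: the skills-based format 305/530 = 57.5%, Format B 18/26 = 69.2% → Format B
Healthcare: the skills-based format 101/207 = 48.8%, Format B 145/248 = 58.5% → Format B
Manufacturing: the skills-based format 13/71 = 18.3%, Format B 258/804 = 32.1% → Format B
Overall: the skills-based format 524/1115 = 47.0%, Format B 545/1373 = 39.7% → the skills-based format
Format B wins each industry group but the skills-based format wins overall — the comparison reverses. Format B's applications skew toward manufacturing, which has a lower base rate.

Yes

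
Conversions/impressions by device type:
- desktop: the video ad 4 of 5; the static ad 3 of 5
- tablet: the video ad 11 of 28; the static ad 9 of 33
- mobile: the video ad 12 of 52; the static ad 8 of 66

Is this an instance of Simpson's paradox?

No

Desktop: the video ad 4/5 = 80.0%, the static ad 3/5 = 60.0% → the video ad
Tablet: the video ad 11/28 = 39.3%, the static ad 9/33 = 27.3% → the video ad
Mobile: the video ad 12/52 = 23.1%, the static ad 8/66 = 12.1% → the video ad
Overall: the video ad 27/85 = 31.8%, the static ad 20/104 = 19.2% → the video ad
The video ad wins overall and in every device group — no reversal.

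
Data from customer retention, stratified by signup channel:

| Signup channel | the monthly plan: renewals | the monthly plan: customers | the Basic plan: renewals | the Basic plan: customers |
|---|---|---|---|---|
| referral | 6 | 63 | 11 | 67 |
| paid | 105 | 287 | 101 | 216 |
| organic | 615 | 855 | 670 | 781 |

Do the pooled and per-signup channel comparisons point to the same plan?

Yes

Referral: the monthly plan 6/63 = 9.5%, the Basic plan 11/67 = 16.4% → the Basic plan
Paid: the monthly plan 105/287 = 36.6%, the Basic plan 101/216 = 46.8% → the Basic plan
Organic: the monthly plan 615/855 = 71.9%, the Basic plan 670/781 = 85.8% → the Basic plan
Overall: the monthly plan 726/1205 = 60.2%, the Basic plan 782/1064 = 73.5% → the Basic plan
The Basic plan wins overall and in every signup group — no reversal.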